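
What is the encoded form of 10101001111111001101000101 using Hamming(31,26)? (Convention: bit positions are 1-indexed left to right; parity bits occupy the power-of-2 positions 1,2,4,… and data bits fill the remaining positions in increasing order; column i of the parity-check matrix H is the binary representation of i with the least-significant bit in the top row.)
Codeword c = d · G (mod 2), d = 10101001111111001101000101:
  c[0] = d·G[:,0] = (10101001111111001101000101)·(11011010101101010101010101) mod 2 = 1+0+0+0+1+0+0+0+1+0+1+1+0+1+0+0+0+1+0+1+0+0+0+1+0+1 mod 2 = 0
  c[1] = d·G[:,1] = (10101001111111001101000101)·(10110110011011001100110011) mod 2 = 1+0+1+0+0+0+0+0+0+1+1+0+1+1+0+0+1+1+0+0+0+0+0+0+0+1 mod 2 = 1
  c[2] = d·G[:,2] = (10101001111111001101000101)·(10000000000000000000000000) mod 2 = 1+0+0+0+0+0+0+0+0+0+0+0+0+0+0+0+0+0+0+0+0+0+0+0+0+0 mod 2 = 1
  c[3] = d·G[:,3] = (10101001111111001101000101)·(01110001111000111100001111) mod 2 = 0+0+1+0+0+0+0+1+1+1+1+0+0+0+0+0+1+1+0+0+0+0+0+1+0+1 mod 2 = 1
  c[4] = d·G[:,4] = (10101001111111001101000101)·(01000000000000000000000000) mod 2 = 0+0+0+0+0+0+0+0+0+0+0+0+0+0+0+0+0+0+0+0+0+0+0+0+0+0 mod 2 = 0
  c[5] = d·G[:,5] = (10101001111111001101000101)·(00100000000000000000000000) mod 2 = 0+0+1+0+0+0+0+0+0+0+0+0+0+0+0+0+0+0+0+0+0+0+0+0+0+0 mod 2 = 1
  c[6] = d·G[:,6] = (10101001111111001101000101)·(00010000000000000000000000) mod 2 = 0+0+0+0+0+0+0+0+0+0+0+0+0+0+0+0+0+0+0+0+0+0+0+0+0+0 mod 2 = 0
  c[7] = d·G[:,7] = (10101001111111001101000101)·(00001111111000000011111111) mod 2 = 0+0+0+0+1+0+0+1+1+1+1+0+0+0+0+0+0+0+0+1+0+0+0+1+0+1 mod 2 = 0
  c[8] = d·G[:,8] = (10101001111111001101000101)·(00001000000000000000000000) mod 2 = 0+0+0+0+1+0+0+0+0+0+0+0+0+0+0+0+0+0+0+0+0+0+0+0+0+0 mod 2 = 1
  c[9] = d·G[:,9] = (10101001111111001101000101)·(00000100000000000000000000) mod 2 = 0+0+0+0+0+0+0+0+0+0+0+0+0+0+0+0+0+0+0+0+0+0+0+0+0+0 mod 2 = 0
  c[10] = d·G[:,10] = (10101001111111001101000101)·(00000010000000000000000000) mod 2 = 0+0+0+0+0+0+0+0+0+0+0+0+0+0+0+0+0+0+0+0+0+0+0+0+0+0 mod 2 = 0
  c[11] = d·G[:,11] = (10101001111111001101000101)·(00000001000000000000000000) mod 2 = 0+0+0+0+0+0+0+1+0+0+0+0+0+0+0+0+0+0+0+0+0+0+0+0+0+0 mod 2 = 1
  c[12] = d·G[:,12] = (10101001111111001101000101)·(00000000100000000000000000) mod 2 = 0+0+0+0+0+0+0+0+1+0+0+0+0+0+0+0+0+0+0+0+0+0+0+0+0+0 mod 2 = 1
  c[13] = d·G[:,13] = (10101001111111001101000101)·(00000000010000000000000000) mod 2 = 0+0+0+0+0+0+0+0+0+1+0+0+0+0+0+0+0+0+0+0+0+0+0+0+0+0 mod 2 = 1
  c[14] = d·G[:,14] = (10101001111111001101000101)·(00000000001000000000000000) mod 2 = 0+0+0+0+0+0+0+0+0+0+1+0+0+0+0+0+0+0+0+0+0+0+0+0+0+0 mod 2 = 1
  c[15] = d·G[:,15] = (10101001111111001101000101)·(00000000000111111111111111) mod 2 = 0+0+0+0+0+0+0+0+0+0+0+1+1+1+0+0+1+1+0+1+0+0+0+1+0+1 mod 2 = 0
  c[16] = d·G[:,16] = (10101001111111001101000101)·(00000000000100000000000000) mod 2 = 0+0+0+0+0+0+0+0+0+0+0+1+0+0+0+0+0+0+0+0+0+0+0+0+0+0 mod 2 = 1
  c[17] = d·G[:,17] = (10101001111111001101000101)·(00000000000010000000000000) mod 2 = 0+0+0+0+0+0+0+0+0+0+0+0+1+0+0+0+0+0+0+0+0+0+0+0+0+0 mod 2 = 1
  c[18] = d·G[:,18] = (10101001111111001101000101)·(00000000000001000000000000) mod 2 = 0+0+0+0+0+0+0+0+0+0+0+0+0+1+0+0+0+0+0+0+0+0+0+0+0+0 mod 2 = 1
  c[19] = d·G[:,19] = (10101001111111001101000101)·(00000000000000100000000000) mod 2 = 0+0+0+0+0+0+0+0+0+0+0+0+0+0+0+0+0+0+0+0+0+0+0+0+0+0 mod 2 = 0
  c[20] = d·G[:,20] = (10101001111111001101000101)·(00000000000000010000000000) mod 2 = 0+0+0+0+0+0+0+0+0+0+0+0+0+0+0+0+0+0+0+0+0+0+0+0+0+0 mod 2 = 0
  c[21] = d·G[:,21] = (10101001111111001101000101)·(00000000000000001000000000) mod 2 = 0+0+0+0+0+0+0+0+0+0+0+0+0+0+0+0+1+0+0+0+0+0+0+0+0+0 mod 2 = 1
  c[22] = d·G[:,22] = (10101001111111001101000101)·(00000000000000000100000000) mod 2 = 0+0+0+0+0+0+0+0+0+0+0+0+0+0+0+0+0+1+0+0+0+0+0+0+0+0 mod 2 = 1
  c[23] = d·G[:,23] = (10101001111111001101000101)·(00000000000000000010000000) mod 2 = 0+0+0+0+0+0+0+0+0+0+0+0+0+0+0+0+0+0+0+0+0+0+0+0+0+0 mod 2 = 0
  c[24] = d·G[:,24] = (10101001111111001101000101)·(00000000000000000001000000) mod 2 = 0+0+0+0+0+0+0+0+0+0+0+0+0+0+0+0+0+0+0+1+0+0+0+0+0+0 mod 2 = 1
  c[25] = d·G[:,25] = (10101001111111001101000101)·(00000000000000000000100000) mod 2 = 0+0+0+0+0+0+0+0+0+0+0+0+0+0+0+0+0+0+0+0+0+0+0+0+0+0 mod 2 = 0
  c[26] = d·G[:,26] = (10101001111111001101000101)·(00000000000000000000010000) mod 2 = 0+0+0+0+0+0+0+0+0+0+0+0+0+0+0+0+0+0+0+0+0+0+0+0+0+0 mod 2 = 0
  c[27] = d·G[:,27] = (10101001111111001101000101)·(00000000000000000000001000) mod 2 = 0+0+0+0+0+0+0+0+0+0+0+0+0+0+0+0+0+0+0+0+0+0+0+0+0+0 mod 2 = 0
  c[28] = d·G[:,28] = (10101001111111001101000101)·(00000000000000000000000100) mod 2 = 0+0+0+0+0+0+0+0+0+0+0+0+0+0+0+0+0+0+0+0+0+0+0+1+0+0 mod 2 = 1
  c[29] = d·G[:,29] = (10101001111111001101000101)·(00000000000000000000000010) mod 2 = 0+0+0+0+0+0+0+0+0+0+0+0+0+0+0+0+0+0+0+0+0+0+0+0+0+0 mod 2 = 0
  c[30] = d·G[:,30] = (10101001111111001101000101)·(00000000000000000000000001) mod 2 = 0+0+0+0+0+0+0+0+0+0+0+0+0+0+0+0+0+0+0+0+0+0+0+0+0+1 mod 2 = 1
Codeword = 0111010010011110111001101000101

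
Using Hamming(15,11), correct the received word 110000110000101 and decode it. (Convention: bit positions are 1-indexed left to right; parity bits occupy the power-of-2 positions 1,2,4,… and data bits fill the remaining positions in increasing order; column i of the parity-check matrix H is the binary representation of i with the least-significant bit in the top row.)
Syndrome s = H · r^T (mod 2), r = 110000110000101:
  s[0] = (101010101010101)·(110000110000101) mod 2 = 1+0+0+0+0+0+1+0+0+0+0+0+1+0+1 mod 2 = 0
  s[1] = (011001100110011)·(110000110000101) mod 2 = 0+1+0+0+0+0+1+0+0+0+0+0+0+0+1 mod 2 = 1
  s[2] = (000111100001111)·(110000110000101) mod 2 = 0+0+0+0+0+0+1+0+0+0+0+0+1+0+1 mod 2 = 1
  s[3] = (000000011111111)·(110000110000101) mod 2 = 0+0+0+0+0+0+0+1+0+0+0+0+1+0+1 mod 2 = 1
Syndrome = 0111
Column 14 of H equals this syndrome → error at bit 14 (1-indexed).
Flip bit 14: 110000110000101 → 110000110000111
Extract data bits at positions {3,5,6,7,9,10,11,12,13,14,15}: 00010000111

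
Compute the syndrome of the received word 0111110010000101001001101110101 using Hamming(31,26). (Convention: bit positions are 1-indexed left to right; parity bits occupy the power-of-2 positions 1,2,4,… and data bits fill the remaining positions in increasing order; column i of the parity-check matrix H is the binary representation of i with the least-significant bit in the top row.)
Syndrome s = H · r^T (mod 2), r = 0111110010000101001001101110101:
  s[0] = (1010101010101010101010101010101)·(0111110010000101001001101110101) mod 2 = 0+0+1+0+1+0+0+0+1+0+0+0+0+0+0+0+0+0+1+0+0+0+1+0+1+0+1+0+1+0+1 mod 2 = 1
  s[1] = (0110011001100110011001100110011)·(0111110010000101001001101110101) mod 2 = 0+1+1+0+0+1+0+0+0+0+0+0+0+1+0+0+0+0+1+0+0+1+1+0+0+1+1+0+0+0+1 mod 2 = 0
  s[2] = (0001111000011110000111100001111)·(0111110010000101001001101110101) mod 2 = 0+0+0+1+1+1+0+0+0+0+0+0+0+1+0+0+0+0+0+0+0+1+1+0+0+0+0+0+1+0+1 mod 2 = 0
  s[3] = (0000000111111110000000011111111)·(0111110010000101001001101110101) mod 2 = 0+0+0+0+0+0+0+0+1+0+0+0+0+1+0+0+0+0+0+0+0+0+0+0+1+1+1+0+1+0+1 mod 2 = 1
  s[4] = (0000000000000001111111111111111)·(0111110010000101001001101110101) mod 2 = 0+0+0+0+0+0+0+0+0+0+0+0+0+0+0+1+0+0+1+0+0+1+1+0+1+1+1+0+1+0+1 mod 2 = 1
Syndrome = 10011
Non-zero syndrome: error at position 25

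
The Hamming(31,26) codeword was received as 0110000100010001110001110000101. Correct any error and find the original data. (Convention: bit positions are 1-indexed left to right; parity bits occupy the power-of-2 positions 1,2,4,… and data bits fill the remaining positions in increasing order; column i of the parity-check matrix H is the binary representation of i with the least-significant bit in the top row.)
Syndrome s = H · r^T (mod 2), r = 0110000100010001110001110000101:
  s[0] = (1010101010101010101010101010101)·(0110000100010001110001110000101) mod 2 = 0+0+1+0+0+0+0+0+0+0+0+0+0+0+0+0+1+0+0+0+0+0+1+0+0+0+0+0+1+0+1 mod 2 = 1
  s[1] = (0110011001100110011001100110011)·(0110000100010001110001110000101) mod 2 = 0+1+1+0+0+0+0+0+0+0+0+0+0+0+0+0+0+1+0+0+0+1+1+0+0+0+0+0+0+0+1 mod 2 = 0
  s[2] = (0001111000011110000111100001111)·(0110000100010001110001110000101) mod 2 = 0+0+0+0+0+0+0+0+0+0+0+1+0+0+0+0+0+0+0+0+0+1+1+0+0+0+0+0+1+0+1 mod 2 = 1
  s[3] = (0000000111111110000000011111111)·(0110000100010001110001110000101) mod 2 = 0+0+0+0+0+0+0+1+0+0+0+1+0+0+0+0+0+0+0+0+0+0+0+1+0+0+0+0+1+0+1 mod 2 = 1
  s[4] = (0000000000000001111111111111111)·(0110000100010001110001110000101) mod 2 = 0+0+0+0+0+0+0+0+0+0+0+0+0+0+0+1+1+1+0+0+0+1+1+1+0+0+0+0+1+0+1 mod 2 = 0
Syndrome = 10110
Column 13 of H equals this syndrome → error at bit 13 (1-indexed).
Flip bit 13: 0110000100010001110001110000101 → 0110000100011001110001110000101
Extract data bits at positions {3,5,6,7,9,10,11,12,13,14,15,17,18,19,20,21,22,23,24,25,26,27,28,29,30,31}: 10000001100110001110000101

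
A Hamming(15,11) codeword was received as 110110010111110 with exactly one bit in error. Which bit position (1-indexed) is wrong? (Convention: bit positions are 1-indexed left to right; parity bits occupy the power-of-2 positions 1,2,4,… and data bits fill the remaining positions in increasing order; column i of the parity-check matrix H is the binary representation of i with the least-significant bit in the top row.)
Syndrome s = H · r^T (mod 2), r = 110110010111110:
  s[0] = (101010101010101)·(110110010111110) mod 2 = 1+0+0+0+1+0+0+0+0+0+1+0+1+0+0 mod 2 = 0
  s[1] = (011001100110011)·(110110010111110) mod 2 = 0+1+0+0+0+0+0+0+0+1+1+0+0+1+0 mod 2 = 0
  s[2] = (000111100001111)·(110110010111110) mod 2 = 0+0+0+1+1+0+0+0+0+0+0+1+1+1+0 mod 2 = 1
  s[3] = (000000011111111)·(110110010111110) mod 2 = 0+0+0+0+0+0+0+1+0+1+1+1+1+1+0 mod 2 = 0
Syndrome = 0010
Column i of H is the binary representation of i, so the syndrome is the binary index of the flipped bit.
Read s = 0010 with s[0] as LSB: 0·2^0 + 0·2^1 + 1·2^2 + 0·2^3 = 4.
Error is at bit position 4.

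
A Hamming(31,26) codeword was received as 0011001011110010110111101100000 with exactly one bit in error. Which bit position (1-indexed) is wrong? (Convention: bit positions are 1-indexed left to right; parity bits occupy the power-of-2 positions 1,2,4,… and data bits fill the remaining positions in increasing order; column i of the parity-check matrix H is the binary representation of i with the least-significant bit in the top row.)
Syndrome s = H · r^T (mod 2), r = 0011001011110010110111101100000:
  s[0] = (1010101010101010101010101010101)·(0011001011110010110111101100000) mod 2 = 0+0+1+0+0+0+1+0+1+0+1+0+0+0+1+0+1+0+0+0+1+0+1+0+1+0+0+0+0+0+0 mod 2 = 1
  s[1] = (0110011001100110011001100110011)·(0011001011110010110111101100000) mod 2 = 0+0+1+0+0+0+1+0+0+1+1+0+0+0+1+0+0+1+0+0+0+1+1+0+0+1+0+0+0+0+0 mod 2 = 1
  s[2] = (0001111000011110000111100001111)·(0011001011110010110111101100000) mod 2 = 0+0+0+1+0+0+1+0+0+0+0+1+0+0+1+0+0+0+0+1+1+1+1+0+0+0+0+0+0+0+0 mod 2 = 0
  s[3] = (0000000111111110000000011111111)·(0011001011110010110111101100000) mod 2 = 0+0+0+0+0+0+0+0+1+1+1+1+0+0+1+0+0+0+0+0+0+0+0+0+1+1+0+0+0+0+0 mod 2 = 1
  s[4] = (0000000000000001111111111111111)·(0011001011110010110111101100000) mod 2 = 0+0+0+0+0+0+0+0+0+0+0+0+0+0+0+0+1+1+0+1+1+1+1+0+1+1+0+0+0+0+0 mod 2 = 0
Syndrome = 11010
Column i of H is the binary representation of i, so the syndrome is the binary index of the flipped bit.
Read s = 11010 with s[0] as LSB: 1·2^0 + 1·2^1 + 0·2^2 + 1·2^3 + 0·2^4 = 11.
Error is at bit position 11.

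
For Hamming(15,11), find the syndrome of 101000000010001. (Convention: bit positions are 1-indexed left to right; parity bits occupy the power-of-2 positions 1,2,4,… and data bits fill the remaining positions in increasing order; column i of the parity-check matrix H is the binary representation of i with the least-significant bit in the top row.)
Syndrome s = H · r^T (mod 2), r = 101000000010001:
  s[0] = (101010101010101)·(101000000010001) mod 2 = 1+0+1+0+0+0+0+0+0+0+1+0+0+0+1 mod 2 = 0
  s[1] = (011001100110011)·(101000000010001) mod 2 = 0+0+1+0+0+0+0+0+0+0+1+0+0+0+1 mod 2 = 1
  s[2] = (000111100001111)·(101000000010001) mod 2 = 0+0+0+0+0+0+0+0+0+0+0+0+0+0+1 mod 2 = 1
  s[3] = (000000011111111)·(101000000010001) mod 2 = 0+0+0+0+0+0+0+0+0+0+1+0+0+0+1 mod 2 = 0
Syndrome = 0110
Non-zero syndrome: error at position 6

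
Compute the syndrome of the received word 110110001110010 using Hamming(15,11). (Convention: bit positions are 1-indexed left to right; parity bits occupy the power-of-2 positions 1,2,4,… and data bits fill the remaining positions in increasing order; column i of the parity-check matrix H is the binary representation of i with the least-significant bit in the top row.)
Syndrome s = H · r^T (mod 2), r = 110110001110010:
  s[0] = (101010101010101)·(110110001110010) mod 2 = 1+0+0+0+1+0+0+0+1+0+1+0+0+0+0 mod 2 = 0
  s[1] = (011001100110011)·(110110001110010) mod 2 = 0+1+0+0+0+0+0+0+0+1+1+0+0+1+0 mod 2 = 0
  s[2] = (000111100001111)·(110110001110010) mod 2 = 0+0+0+1+1+0+0+0+0+0+0+0+0+1+0 mod 2 = 1
  s[3] = (000000011111111)·(110110001110010) mod 2 = 0+0+0+0+0+0+0+0+1+1+1+0+0+1+0 mod 2 = 0
Syndrome = 0010
Non-zero syndrome: error at position 4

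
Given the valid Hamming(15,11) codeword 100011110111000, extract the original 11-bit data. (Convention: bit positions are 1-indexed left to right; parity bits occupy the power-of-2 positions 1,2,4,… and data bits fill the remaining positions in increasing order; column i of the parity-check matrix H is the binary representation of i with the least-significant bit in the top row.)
Parity bits occupy power-of-2 positions; data bits are at positions {3,5,6,7,9,10,11,12,13,14,15} (1-indexed).
Extract: c[3]=0 c[5]=1 c[6]=1 c[7]=1 c[9]=0 c[10]=1 c[11]=1 c[12]=1 c[13]=0 c[14]=0 c[15]=0
Data = 01110111000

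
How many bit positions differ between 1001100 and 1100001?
XOR = 0101101, count of 1s = 4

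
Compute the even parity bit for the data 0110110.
Sum of data bits: 0+1+1+0+1+1+0 = 4.
4 mod 2 = 0, so parity bit = 0.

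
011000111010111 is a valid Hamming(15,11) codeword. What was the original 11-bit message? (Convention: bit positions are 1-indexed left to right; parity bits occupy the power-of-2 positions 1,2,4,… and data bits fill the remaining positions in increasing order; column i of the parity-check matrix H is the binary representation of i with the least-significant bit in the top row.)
Parity bits occupy power-of-2 positions; data bits are at positions {3,5,6,7,9,10,11,12,13,14,15} (1-indexed).
Extract: c[3]=1 c[5]=0 c[6]=0 c[7]=1 c[9]=1 c[10]=0 c[11]=1 c[12]=0 c[13]=1 c[14]=1 c[15]=1
Data = 10011010111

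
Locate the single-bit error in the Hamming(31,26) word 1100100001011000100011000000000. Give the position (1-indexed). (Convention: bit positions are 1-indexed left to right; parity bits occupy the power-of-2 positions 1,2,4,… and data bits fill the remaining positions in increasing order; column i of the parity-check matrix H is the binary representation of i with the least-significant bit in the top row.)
Syndrome s = H · r^T (mod 2), r = 1100100001011000100011000000000:
  s[0] = (1010101010101010101010101010101)·(1100100001011000100011000000000) mod 2 = 1+0+0+0+1+0+0+0+0+0+0+0+1+0+0+0+1+0+0+0+1+0+0+0+0+0+0+0+0+0+0 mod 2 = 1
  s[1] = (0110011001100110011001100110011)·(1100100001011000100011000000000) mod 2 = 0+1+0+0+0+0+0+0+0+1+0+0+0+0+0+0+0+0+0+0+0+1+0+0+0+0+0+0+0+0+0 mod 2 = 1
  s[2] = (0001111000011110000111100001111)·(1100100001011000100011000000000) mod 2 = 0+0+0+0+1+0+0+0+0+0+0+1+1+0+0+0+0+0+0+0+1+1+0+0+0+0+0+0+0+0+0 mod 2 = 1
  s[3] = (0000000111111110000000011111111)·(1100100001011000100011000000000) mod 2 = 0+0+0+0+0+0+0+0+0+1+0+1+1+0+0+0+0+0+0+0+0+0+0+0+0+0+0+0+0+0+0 mod 2 = 1
  s[4] = (0000000000000001111111111111111)·(1100100001011000100011000000000) mod 2 = 0+0+0+0+0+0+0+0+0+0+0+0+0+0+0+0+1+0+0+0+1+1+0+0+0+0+0+0+0+0+0 mod 2 = 1
Syndrome = 11111
Column i of H is the binary representation of i, so the syndrome is the binary index of the flipped bit.
Read s = 11111 with s[0] as LSB: 1·2^0 + 1·2^1 + 1·2^2 + 1·2^3 + 1·2^4 = 31.
Error is at bit position 31.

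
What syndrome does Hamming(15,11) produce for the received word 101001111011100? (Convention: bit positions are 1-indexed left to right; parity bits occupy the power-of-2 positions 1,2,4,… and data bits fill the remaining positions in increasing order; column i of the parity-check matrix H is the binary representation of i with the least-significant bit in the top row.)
Syndrome s = H · r^T (mod 2), r = 101001111011100:
  s[0] = (101010101010101)·(101001111011100) mod 2 = 1+0+1+0+0+0+1+0+1+0+1+0+1+0+0 mod 2 = 0
  s[1] = (011001100110011)·(101001111011100) mod 2 = 0+0+1+0+0+1+1+0+0+0+1+0+0+0+0 mod 2 = 0
  s[2] = (000111100001111)·(101001111011100) mod 2 = 0+0+0+0+0+1+1+0+0+0+0+1+1+0+0 mod 2 = 0
  s[3] = (000000011111111)·(101001111011100) mod 2 = 0+0+0+0+0+0+0+1+1+0+1+1+1+0+0 mod 2 = 1
Syndrome = 0001
Non-zero syndrome: error at position 8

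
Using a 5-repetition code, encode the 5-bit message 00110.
Repeat each bit 5× and concatenate:
0→00000  0→00000  1→11111  1→11111  0→00000
Codeword = 0000000000111111111100000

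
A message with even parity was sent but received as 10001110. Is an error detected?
Sum of received bits: 1+0+0+0+1+1+1+0 = 4; 4 mod 2 = 0. Result is 0 → no error detected.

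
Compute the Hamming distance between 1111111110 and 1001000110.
XOR = 0110111000, count of 1s = 5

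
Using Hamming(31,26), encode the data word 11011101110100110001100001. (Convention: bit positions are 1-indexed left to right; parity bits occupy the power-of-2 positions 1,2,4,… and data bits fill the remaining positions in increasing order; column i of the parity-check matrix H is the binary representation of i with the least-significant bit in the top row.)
Codeword c = d · G (mod 2), d = 11011101110100110001100001:
  c[0] = d·G[:,0] = (11011101110100110001100001)·(11011010101101010101010101) mod 2 = 1+1+0+1+1+0+0+0+1+0+0+1+0+0+0+1+0+0+0+1+0+0+0+0+0+1 mod 2 = 1
  c[1] = d·G[:,1] = (11011101110100110001100001)·(10110110011011001100110011) mod 2 = 1+0+0+1+0+1+0+0+0+1+0+0+0+0+0+0+0+0+0+0+1+0+0+0+0+1 mod 2 = 0
  c[2] = d·G[:,2] = (11011101110100110001100001)·(10000000000000000000000000) mod 2 = 1+0+0+0+0+0+0+0+0+0+0+0+0+0+0+0+0+0+0+0+0+0+0+0+0+0 mod 2 = 1
  c[3] = d·G[:,3] = (11011101110100110001100001)·(01110001111000111100001111) mod 2 = 0+1+0+1+0+0+0+1+1+1+0+0+0+0+1+1+0+0+0+0+0+0+0+0+0+1 mod 2 = 0
  c[4] = d·G[:,4] = (11011101110100110001100001)·(01000000000000000000000000) mod 2 = 0+1+0+0+0+0+0+0+0+0+0+0+0+0+0+0+0+0+0+0+0+0+0+0+0+0 mod 2 = 1
  c[5] = d·G[:,5] = (11011101110100110001100001)·(00100000000000000000000000) mod 2 = 0+0+0+0+0+0+0+0+0+0+0+0+0+0+0+0+0+0+0+0+0+0+0+0+0+0 mod 2 = 0
  c[6] = d·G[:,6] = (11011101110100110001100001)·(00010000000000000000000000) mod 2 = 0+0+0+1+0+0+0+0+0+0+0+0+0+0+0+0+0+0+0+0+0+0+0+0+0+0 mod 2 = 1
  c[7] = d·G[:,7] = (11011101110100110001100001)·(00001111111000000011111111) mod 2 = 0+0+0+0+1+1+0+1+1+1+0+0+0+0+0+0+0+0+0+1+1+0+0+0+0+1 mod 2 = 0
  c[8] = d·G[:,8] = (11011101110100110001100001)·(00001000000000000000000000) mod 2 = 0+0+0+0+1+0+0+0+0+0+0+0+0+0+0+0+0+0+0+0+0+0+0+0+0+0 mod 2 = 1
  c[9] = d·G[:,9] = (11011101110100110001100001)·(00000100000000000000000000) mod 2 = 0+0+0+0+0+1+0+0+0+0+0+0+0+0+0+0+0+0+0+0+0+0+0+0+0+0 mod 2 = 1
  c[10] = d·G[:,10] = (11011101110100110001100001)·(00000010000000000000000000) mod 2 = 0+0+0+0+0+0+0+0+0+0+0+0+0+0+0+0+0+0+0+0+0+0+0+0+0+0 mod 2 = 0
  c[11] = d·G[:,11] = (11011101110100110001100001)·(00000001000000000000000000) mod 2 = 0+0+0+0+0+0+0+1+0+0+0+0+0+0+0+0+0+0+0+0+0+0+0+0+0+0 mod 2 = 1
  c[12] = d·G[:,12] = (11011101110100110001100001)·(00000000100000000000000000) mod 2 = 0+0+0+0+0+0+0+0+1+0+0+0+0+0+0+0+0+0+0+0+0+0+0+0+0+0 mod 2 = 1
  c[13] = d·G[:,13] = (11011101110100110001100001)·(00000000010000000000000000) mod 2 = 0+0+0+0+0+0+0+0+0+1+0+0+0+0+0+0+0+0+0+0+0+0+0+0+0+0 mod 2 = 1
  c[14] = d·G[:,14] = (11011101110100110001100001)·(00000000001000000000000000) mod 2 = 0+0+0+0+0+0+0+0+0+0+0+0+0+0+0+0+0+0+0+0+0+0+0+0+0+0 mod 2 = 0
  c[15] = d·G[:,15] = (11011101110100110001100001)·(00000000000111111111111111) mod 2 = 0+0+0+0+0+0+0+0+0+0+0+1+0+0+1+1+0+0+0+1+1+0+0+0+0+1 mod 2 = 0
  c[16] = d·G[:,16] = (11011101110100110001100001)·(00000000000100000000000000) mod 2 = 0+0+0+0+0+0+0+0+0+0+0+1+0+0+0+0+0+0+0+0+0+0+0+0+0+0 mod 2 = 1
  c[17] = d·G[:,17] = (11011101110100110001100001)·(00000000000010000000000000) mod 2 = 0+0+0+0+0+0+0+0+0+0+0+0+0+0+0+0+0+0+0+0+0+0+0+0+0+0 mod 2 = 0
  c[18] = d·G[:,18] = (11011101110100110001100001)·(00000000000001000000000000) mod 2 = 0+0+0+0+0+0+0+0+0+0+0+0+0+0+0+0+0+0+0+0+0+0+0+0+0+0 mod 2 = 0
  c[19] = d·G[:,19] = (11011101110100110001100001)·(00000000000000100000000000) mod 2 = 0+0+0+0+0+0+0+0+0+0+0+0+0+0+1+0+0+0+0+0+0+0+0+0+0+0 mod 2 = 1
  c[20] = d·G[:,20] = (11011101110100110001100001)·(00000000000000010000000000) mod 2 = 0+0+0+0+0+0+0+0+0+0+0+0+0+0+0+1+0+0+0+0+0+0+0+0+0+0 mod 2 = 1
  c[21] = d·G[:,21] = (11011101110100110001100001)·(00000000000000001000000000) mod 2 = 0+0+0+0+0+0+0+0+0+0+0+0+0+0+0+0+0+0+0+0+0+0+0+0+0+0 mod 2 = 0
  c[22] = d·G[:,22] = (11011101110100110001100001)·(00000000000000000100000000) mod 2 = 0+0+0+0+0+0+0+0+0+0+0+0+0+0+0+0+0+0+0+0+0+0+0+0+0+0 mod 2 = 0
  c[23] = d·G[:,23] = (11011101110100110001100001)·(00000000000000000010000000) mod 2 = 0+0+0+0+0+0+0+0+0+0+0+0+0+0+0+0+0+0+0+0+0+0+0+0+0+0 mod 2 = 0
  c[24] = d·G[:,24] = (11011101110100110001100001)·(00000000000000000001000000) mod 2 = 0+0+0+0+0+0+0+0+0+0+0+0+0+0+0+0+0+0+0+1+0+0+0+0+0+0 mod 2 = 1
  c[25] = d·G[:,25] = (11011101110100110001100001)·(00000000000000000000100000) mod 2 = 0+0+0+0+0+0+0+0+0+0+0+0+0+0+0+0+0+0+0+0+1+0+0+0+0+0 mod 2 = 1
  c[26] = d·G[:,26] = (11011101110100110001100001)·(00000000000000000000010000) mod 2 = 0+0+0+0+0+0+0+0+0+0+0+0+0+0+0+0+0+0+0+0+0+0+0+0+0+0 mod 2 = 0
  c[27] = d·G[:,27] = (11011101110100110001100001)·(00000000000000000000001000) mod 2 = 0+0+0+0+0+0+0+0+0+0+0+0+0+0+0+0+0+0+0+0+0+0+0+0+0+0 mod 2 = 0
  c[28] = d·G[:,28] = (11011101110100110001100001)·(00000000000000000000000100) mod 2 = 0+0+0+0+0+0+0+0+0+0+0+0+0+0+0+0+0+0+0+0+0+0+0+0+0+0 mod 2 = 0
  c[29] = d·G[:,29] = (11011101110100110001100001)·(00000000000000000000000010) mod 2 = 0+0+0+0+0+0+0+0+0+0+0+0+0+0+0+0+0+0+0+0+0+0+0+0+0+0 mod 2 = 0
  c[30] = d·G[:,30] = (11011101110100110001100001)·(00000000000000000000000001) mod 2 = 0+0+0+0+0+0+0+0+0+0+0+0+0+0+0+0+0+0+0+0+0+0+0+0+0+1 mod 2 = 1
Codeword = 1010101011011100100110001100001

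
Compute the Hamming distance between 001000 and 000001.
XOR = 001001, count of 1s = 2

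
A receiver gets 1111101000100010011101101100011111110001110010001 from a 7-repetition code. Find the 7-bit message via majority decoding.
Split into 7-bit blocks and majority-vote each:
  block 1 = 1111101: 6 ones, 1 zeros → 1
  block 2 = 0001000: 1 ones, 6 zeros → 0
  block 3 = 1001110: 4 ones, 3 zeros → 1
  block 4 = 1101100: 4 ones, 3 zeros → 1
  block 5 = 0111111: 6 ones, 1 zeros → 1
  block 6 = 1000111: 4 ones, 3 zeros → 1
  block 7 = 0010001: 2 ones, 5 zeros → 0
Decoded = 1011110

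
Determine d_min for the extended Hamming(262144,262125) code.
d_min = 4 (adding an overall parity bit to Hamming(262143,262125) raises d_min from 3 to 4).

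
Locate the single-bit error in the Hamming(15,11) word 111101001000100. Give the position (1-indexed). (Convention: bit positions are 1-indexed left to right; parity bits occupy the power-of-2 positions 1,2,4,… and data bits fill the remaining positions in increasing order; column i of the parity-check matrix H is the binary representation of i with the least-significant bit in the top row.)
Syndrome s = H · r^T (mod 2), r = 111101001000100:
  s[0] = (101010101010101)·(111101001000100) mod 2 = 1+0+1+0+0+0+0+0+1+0+0+0+1+0+0 mod 2 = 0
  s[1] = (011001100110011)·(111101001000100) mod 2 = 0+1+1+0+0+1+0+0+0+0+0+0+0+0+0 mod 2 = 1
  s[2] = (000111100001111)·(111101001000100) mod 2 = 0+0+0+1+0+1+0+0+0+0+0+0+1+0+0 mod 2 = 1
  s[3] = (000000011111111)·(111101001000100) mod 2 = 0+0+0+0+0+0+0+0+1+0+0+0+1+0+0 mod 2 = 0
Syndrome = 0110
Column i of H is the binary representation of i, so the syndrome is the binary index of the flipped bit.
Read s = 0110 with s[0] as LSB: 0·2^0 + 1·2^1 + 1·2^2 + 0·2^3 = 6.
Error is at bit position 6.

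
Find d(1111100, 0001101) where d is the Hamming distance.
XOR = 1110001, count of 1s = 4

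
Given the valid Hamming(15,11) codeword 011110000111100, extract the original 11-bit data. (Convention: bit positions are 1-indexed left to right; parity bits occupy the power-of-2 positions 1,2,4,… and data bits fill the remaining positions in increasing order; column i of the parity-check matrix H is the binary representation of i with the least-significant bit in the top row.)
Parity bits occupy power-of-2 positions; data bits are at positions {3,5,6,7,9,10,11,12,13,14,15} (1-indexed).
Extract: c[3]=1 c[5]=1 c[6]=0 c[7]=0 c[9]=0 c[10]=1 c[11]=1 c[12]=1 c[13]=1 c[14]=0 c[15]=0
Data = 11000111100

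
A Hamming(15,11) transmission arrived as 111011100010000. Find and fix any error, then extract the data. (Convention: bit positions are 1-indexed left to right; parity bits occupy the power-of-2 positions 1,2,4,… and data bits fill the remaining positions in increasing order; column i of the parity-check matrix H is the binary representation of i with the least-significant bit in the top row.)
Syndrome s = H · r^T (mod 2), r = 111011100010000:
  s[0] = (101010101010101)·(111011100010000) mod 2 = 1+0+1+0+1+0+1+0+0+0+1+0+0+0+0 mod 2 = 1
  s[1] = (011001100110011)·(111011100010000) mod 2 = 0+1+1+0+0+1+1+0+0+0+1+0+0+0+0 mod 2 = 1
  s[2] = (000111100001111)·(111011100010000) mod 2 = 0+0+0+0+1+1+1+0+0+0+0+0+0+0+0 mod 2 = 1
  s[3] = (000000011111111)·(111011100010000) mod 2 = 0+0+0+0+0+0+0+0+0+0+1+0+0+0+0 mod 2 = 1
Syndrome = 1111
Column 15 of H equals this syndrome → error at bit 15 (1-indexed).
Flip bit 15: 111011100010000 → 111011100010001
Extract data bits at positions {3,5,6,7,9,10,11,12,13,14,15}: 11110010001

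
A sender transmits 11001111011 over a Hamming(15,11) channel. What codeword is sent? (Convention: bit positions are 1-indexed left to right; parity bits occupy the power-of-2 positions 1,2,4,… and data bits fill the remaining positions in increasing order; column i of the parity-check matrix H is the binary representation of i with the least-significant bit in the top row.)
Codeword c = d · G (mod 2), d = 11001111011:
  c[0] = d·G[:,0] = (11001111011)·(11011010101) mod 2 = 1+1+0+0+1+0+1+0+0+0+1 mod 2 = 1
  c[1] = d·G[:,1] = (11001111011)·(10110110011) mod 2 = 1+0+0+0+0+1+1+0+0+1+1 mod 2 = 1
  c[2] = d·G[:,2] = (11001111011)·(10000000000) mod 2 = 1+0+0+0+0+0+0+0+0+0+0 mod 2 = 1
  c[3] = d·G[:,3] = (11001111011)·(01110001111) mod 2 = 0+1+0+0+0+0+0+1+0+1+1 mod 2 = 0
  c[4] = d·G[:,4] = (11001111011)·(01000000000) mod 2 = 0+1+0+0+0+0+0+0+0+0+0 mod 2 = 1
  c[5] = d·G[:,5] = (11001111011)·(00100000000) mod 2 = 0+0+0+0+0+0+0+0+0+0+0 mod 2 = 0
  c[6] = d·G[:,6] = (11001111011)·(00010000000) mod 2 = 0+0+0+0+0+0+0+0+0+0+0 mod 2 = 0
  c[7] = d·G[:,7] = (11001111011)·(00001111111) mod 2 = 0+0+0+0+1+1+1+1+0+1+1 mod 2 = 0
  c[8] = d·G[:,8] = (11001111011)·(00001000000) mod 2 = 0+0+0+0+1+0+0+0+0+0+0 mod 2 = 1
  c[9] = d·G[:,9] = (11001111011)·(00000100000) mod 2 = 0+0+0+0+0+1+0+0+0+0+0 mod 2 = 1
  c[10] = d·G[:,10] = (11001111011)·(00000010000) mod 2 = 0+0+0+0+0+0+1+0+0+0+0 mod 2 = 1
  c[11] = d·G[:,11] = (11001111011)·(00000001000) mod 2 = 0+0+0+0+0+0+0+1+0+0+0 mod 2 = 1
  c[12] = d·G[:,12] = (11001111011)·(00000000100) mod 2 = 0+0+0+0+0+0+0+0+0+0+0 mod 2 = 0
  c[13] = d·G[:,13] = (11001111011)·(00000000010) mod 2 = 0+0+0+0+0+0+0+0+0+1+0 mod 2 = 1
  c[14] = d·G[:,14] = (11001111011)·(00000000001) mod 2 = 0+0+0+0+0+0+0+0+0+0+1 mod 2 = 1
Codeword = 111010001111011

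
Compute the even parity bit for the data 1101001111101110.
Sum of data bits: 1+1+0+1+0+0+1+1+1+1+1+0+1+1+1+0 = 11.
11 mod 2 = 1, so parity bit = 1.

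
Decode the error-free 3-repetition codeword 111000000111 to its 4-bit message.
Split into 3-bit blocks: 111 000 000 111
Data = 1001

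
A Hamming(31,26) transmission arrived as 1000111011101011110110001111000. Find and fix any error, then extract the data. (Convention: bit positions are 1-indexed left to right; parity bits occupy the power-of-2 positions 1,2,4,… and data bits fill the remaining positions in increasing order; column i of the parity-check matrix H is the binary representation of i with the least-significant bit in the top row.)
Syndrome s = H · r^T (mod 2), r = 1000111011101011110110001111000:
  s[0] = (1010101010101010101010101010101)·(1000111011101011110110001111000) mod 2 = 1+0+0+0+1+0+1+0+1+0+1+0+1+0+1+0+1+0+0+0+1+0+0+0+1+0+1+0+0+0+0 mod 2 = 1
  s[1] = (0110011001100110011001100110011)·(1000111011101011110110001111000) mod 2 = 0+0+0+0+0+1+1+0+0+1+1+0+0+0+1+0+0+1+0+0+0+0+0+0+0+1+1+0+0+0+0 mod 2 = 0
  s[2] = (0001111000011110000111100001111)·(1000111011101011110110001111000) mod 2 = 0+0+0+0+1+1+1+0+0+0+0+0+1+0+1+0+0+0+0+1+1+0+0+0+0+0+0+1+0+0+0 mod 2 = 0
  s[3] = (0000000111111110000000011111111)·(1000111011101011110110001111000) mod 2 = 0+0+0+0+0+0+0+0+1+1+1+0+1+0+1+0+0+0+0+0+0+0+0+0+1+1+1+1+0+0+0 mod 2 = 1
  s[4] = (0000000000000001111111111111111)·(1000111011101011110110001111000) mod 2 = 0+0+0+0+0+0+0+0+0+0+0+0+0+0+0+1+1+1+0+1+1+0+0+0+1+1+1+1+0+0+0 mod 2 = 1
Syndrome = 10011
Column 25 of H equals this syndrome → error at bit 25 (1-indexed).
Flip bit 25: 1000111011101011110110001111000 → 1000111011101011110110000111000
Extract data bits at positions {3,5,6,7,9,10,11,12,13,14,15,17,18,19,20,21,22,23,24,25,26,27,28,29,30,31}: 01111110101110110000111000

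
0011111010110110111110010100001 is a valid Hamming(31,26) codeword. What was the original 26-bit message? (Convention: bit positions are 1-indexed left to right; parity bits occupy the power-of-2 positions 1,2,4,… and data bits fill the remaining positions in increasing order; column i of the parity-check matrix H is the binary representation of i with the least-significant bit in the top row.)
Parity bits occupy power-of-2 positions; data bits are at positions {3,5,6,7,9,10,11,12,13,14,15,17,18,19,20,21,22,23,24,25,26,27,28,29,30,31} (1-indexed).
Extract: c[3]=1 c[5]=1 c[6]=1 c[7]=1 c[9]=1 c[10]=0 c[11]=1 c[12]=1 c[13]=0 c[14]=1 c[15]=1 c[17]=1 c[18]=1 c[19]=1 c[20]=1 c[21]=1 c[22]=0 c[23]=0 c[24]=1 c[25]=0 c[26]=1 c[27]=0 c[28]=0 c[29]=0 c[30]=0 c[31]=1
Data = 11111011011111110010100001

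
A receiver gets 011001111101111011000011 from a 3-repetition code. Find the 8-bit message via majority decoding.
Split into 3-bit blocks and majority-vote each:
  block 1 = 011: 2 ones, 1 zeros → 1
  block 2 = 001: 1 ones, 2 zeros → 0
  block 3 = 111: 3 ones, 0 zeros → 1
  block 4 = 101: 2 ones, 1 zeros → 1
  block 5 = 111: 3 ones, 0 zeros → 1
  block 6 = 011: 2 ones, 1 zeros → 1
  block 7 = 000: 0 ones, 3 zeros → 0
  block 8 = 011: 2 ones, 1 zeros → 1
Decoded = 10111101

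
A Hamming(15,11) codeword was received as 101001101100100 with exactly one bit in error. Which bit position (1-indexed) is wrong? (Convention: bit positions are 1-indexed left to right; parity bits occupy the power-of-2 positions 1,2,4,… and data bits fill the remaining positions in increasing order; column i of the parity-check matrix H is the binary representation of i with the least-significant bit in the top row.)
Syndrome s = H · r^T (mod 2), r = 101001101100100:
  s[0] = (101010101010101)·(101001101100100) mod 2 = 1+0+1+0+0+0+1+0+1+0+0+0+1+0+0 mod 2 = 1
  s[1] = (011001100110011)·(101001101100100) mod 2 = 0+0+1+0+0+1+1+0+0+1+0+0+0+0+0 mod 2 = 0
  s[2] = (000111100001111)·(101001101100100) mod 2 = 0+0+0+0+0+1+1+0+0+0+0+0+1+0+0 mod 2 = 1
  s[3] = (000000011111111)·(101001101100100) mod 2 = 0+0+0+0+0+0+0+0+1+1+0+0+1+0+0 mod 2 = 1
Syndrome = 1011
Column i of H is the binary representation of i, so the syndrome is the binary index of the flipped bit.
Read s = 1011 with s[0] as LSB: 1·2^0 + 0·2^1 + 1·2^2 + 1·2^3 = 13.
Error is at bit position 13.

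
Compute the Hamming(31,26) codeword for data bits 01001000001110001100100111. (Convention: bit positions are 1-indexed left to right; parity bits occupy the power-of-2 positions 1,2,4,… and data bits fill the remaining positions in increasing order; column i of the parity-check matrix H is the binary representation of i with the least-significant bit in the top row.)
Codeword c = d · G (mod 2), d = 01001000001110001100100111:
  c[0] = d·G[:,0] = (01001000001110001100100111)·(11011010101101010101010101) mod 2 = 0+1+0+0+1+0+0+0+0+0+1+1+0+0+0+0+0+1+0+0+0+0+0+1+0+1 mod 2 = 1
  c[1] = d·G[:,1] = (01001000001110001100100111)·(10110110011011001100110011) mod 2 = 0+0+0+0+0+0+0+0+0+0+1+0+1+0+0+0+1+1+0+0+1+0+0+0+1+1 mod 2 = 1
  c[2] = d·G[:,2] = (01001000001110001100100111)·(10000000000000000000000000) mod 2 = 0+0+0+0+0+0+0+0+0+0+0+0+0+0+0+0+0+0+0+0+0+0+0+0+0+0 mod 2 = 0
  c[3] = d·G[:,3] = (01001000001110001100100111)·(01110001111000111100001111) mod 2 = 0+1+0+0+0+0+0+0+0+0+1+0+0+0+0+0+1+1+0+0+0+0+0+1+1+1 mod 2 = 1
  c[4] = d·G[:,4] = (01001000001110001100100111)·(01000000000000000000000000) mod 2 = 0+1+0+0+0+0+0+0+0+0+0+0+0+0+0+0+0+0+0+0+0+0+0+0+0+0 mod 2 = 1
  c[5] = d·G[:,5] = (01001000001110001100100111)·(00100000000000000000000000) mod 2 = 0+0+0+0+0+0+0+0+0+0+0+0+0+0+0+0+0+0+0+0+0+0+0+0+0+0 mod 2 = 0
  c[6] = d·G[:,6] = (01001000001110001100100111)·(00010000000000000000000000) mod 2 = 0+0+0+0+0+0+0+0+0+0+0+0+0+0+0+0+0+0+0+0+0+0+0+0+0+0 mod 2 = 0
  c[7] = d·G[:,7] = (01001000001110001100100111)·(00001111111000000011111111) mod 2 = 0+0+0+0+1+0+0+0+0+0+1+0+0+0+0+0+0+0+0+0+1+0+0+1+1+1 mod 2 = 0
  c[8] = d·G[:,8] = (01001000001110001100100111)·(00001000000000000000000000) mod 2 = 0+0+0+0+1+0+0+0+0+0+0+0+0+0+0+0+0+0+0+0+0+0+0+0+0+0 mod 2 = 1
  c[9] = d·G[:,9] = (01001000001110001100100111)·(00000100000000000000000000) mod 2 = 0+0+0+0+0+0+0+0+0+0+0+0+0+0+0+0+0+0+0+0+0+0+0+0+0+0 mod 2 = 0
  c[10] = d·G[:,10] = (01001000001110001100100111)·(00000010000000000000000000) mod 2 = 0+0+0+0+0+0+0+0+0+0+0+0+0+0+0+0+0+0+0+0+0+0+0+0+0+0 mod 2 = 0
  c[11] = d·G[:,11] = (01001000001110001100100111)·(00000001000000000000000000) mod 2 = 0+0+0+0+0+0+0+0+0+0+0+0+0+0+0+0+0+0+0+0+0+0+0+0+0+0 mod 2 = 0
  c[12] = d·G[:,12] = (01001000001110001100100111)·(00000000100000000000000000) mod 2 = 0+0+0+0+0+0+0+0+0+0+0+0+0+0+0+0+0+0+0+0+0+0+0+0+0+0 mod 2 = 0
  c[13] = d·G[:,13] = (01001000001110001100100111)·(00000000010000000000000000) mod 2 = 0+0+0+0+0+0+0+0+0+0+0+0+0+0+0+0+0+0+0+0+0+0+0+0+0+0 mod 2 = 0
  c[14] = d·G[:,14] = (01001000001110001100100111)·(00000000001000000000000000) mod 2 = 0+0+0+0+0+0+0+0+0+0+1+0+0+0+0+0+0+0+0+0+0+0+0+0+0+0 mod 2 = 1
  c[15] = d·G[:,15] = (01001000001110001100100111)·(00000000000111111111111111) mod 2 = 0+0+0+0+0+0+0+0+0+0+0+1+1+0+0+0+1+1+0+0+1+0+0+1+1+1 mod 2 = 0
  c[16] = d·G[:,16] = (01001000001110001100100111)·(00000000000100000000000000) mod 2 = 0+0+0+0+0+0+0+0+0+0+0+1+0+0+0+0+0+0+0+0+0+0+0+0+0+0 mod 2 = 1
  c[17] = d·G[:,17] = (01001000001110001100100111)·(00000000000010000000000000) mod 2 = 0+0+0+0+0+0+0+0+0+0+0+0+1+0+0+0+0+0+0+0+0+0+0+0+0+0 mod 2 = 1
  c[18] = d·G[:,18] = (01001000001110001100100111)·(00000000000001000000000000) mod 2 = 0+0+0+0+0+0+0+0+0+0+0+0+0+0+0+0+0+0+0+0+0+0+0+0+0+0 mod 2 = 0
  c[19] = d·G[:,19] = (01001000001110001100100111)·(00000000000000100000000000) mod 2 = 0+0+0+0+0+0+0+0+0+0+0+0+0+0+0+0+0+0+0+0+0+0+0+0+0+0 mod 2 = 0
  c[20] = d·G[:,20] = (01001000001110001100100111)·(00000000000000010000000000) mod 2 = 0+0+0+0+0+0+0+0+0+0+0+0+0+0+0+0+0+0+0+0+0+0+0+0+0+0 mod 2 = 0
  c[21] = d·G[:,21] = (01001000001110001100100111)·(00000000000000001000000000) mod 2 = 0+0+0+0+0+0+0+0+0+0+0+0+0+0+0+0+1+0+0+0+0+0+0+0+0+0 mod 2 = 1
  c[22] = d·G[:,22] = (01001000001110001100100111)·(00000000000000000100000000) mod 2 = 0+0+0+0+0+0+0+0+0+0+0+0+0+0+0+0+0+1+0+0+0+0+0+0+0+0 mod 2 = 1
  c[23] = d·G[:,23] = (01001000001110001100100111)·(00000000000000000010000000) mod 2 = 0+0+0+0+0+0+0+0+0+0+0+0+0+0+0+0+0+0+0+0+0+0+0+0+0+0 mod 2 = 0
  c[24] = d·G[:,24] = (01001000001110001100100111)·(00000000000000000001000000) mod 2 = 0+0+0+0+0+0+0+0+0+0+0+0+0+0+0+0+0+0+0+0+0+0+0+0+0+0 mod 2 = 0
  c[25] = d·G[:,25] = (01001000001110001100100111)·(00000000000000000000100000) mod 2 = 0+0+0+0+0+0+0+0+0+0+0+0+0+0+0+0+0+0+0+0+1+0+0+0+0+0 mod 2 = 1
  c[26] = d·G[:,26] = (01001000001110001100100111)·(00000000000000000000010000) mod 2 = 0+0+0+0+0+0+0+0+0+0+0+0+0+0+0+0+0+0+0+0+0+0+0+0+0+0 mod 2 = 0
  c[27] = d·G[:,27] = (01001000001110001100100111)·(00000000000000000000001000) mod 2 = 0+0+0+0+0+0+0+0+0+0+0+0+0+0+0+0+0+0+0+0+0+0+0+0+0+0 mod 2 = 0
  c[28] = d·G[:,28] = (01001000001110001100100111)·(00000000000000000000000100) mod 2 = 0+0+0+0+0+0+0+0+0+0+0+0+0+0+0+0+0+0+0+0+0+0+0+1+0+0 mod 2 = 1
  c[29] = d·G[:,29] = (01001000001110001100100111)·(00000000000000000000000010) mod 2 = 0+0+0+0+0+0+0+0+0+0+0+0+0+0+0+0+0+0+0+0+0+0+0+0+1+0 mod 2 = 1
  c[30] = d·G[:,30] = (01001000001110001100100111)·(00000000000000000000000001) mod 2 = 0+0+0+0+0+0+0+0+0+0+0+0+0+0+0+0+0+0+0+0+0+0+0+0+0+1 mod 2 = 1
Codeword = 1101100010000010110001100100111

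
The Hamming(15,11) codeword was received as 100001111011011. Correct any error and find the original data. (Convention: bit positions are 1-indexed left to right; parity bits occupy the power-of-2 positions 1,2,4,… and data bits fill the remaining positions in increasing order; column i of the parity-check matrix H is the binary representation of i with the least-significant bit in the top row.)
Syndrome s = H · r^T (mod 2), r = 100001111011011:
  s[0] = (101010101010101)·(100001111011011) mod 2 = 1+0+0+0+0+0+1+0+1+0+1+0+0+0+1 mod 2 = 1
  s[1] = (011001100110011)·(100001111011011) mod 2 = 0+0+0+0+0+1+1+0+0+0+1+0+0+1+1 mod 2 = 1
  s[2] = (000111100001111)·(100001111011011) mod 2 = 0+0+0+0+0+1+1+0+0+0+0+1+0+1+1 mod 2 = 1
  s[3] = (000000011111111)·(100001111011011) mod 2 = 0+0+0+0+0+0+0+1+1+0+1+1+0+1+1 mod 2 = 0
Syndrome = 1110
Column 7 of H equals this syndrome → error at bit 7 (1-indexed).
Flip bit 7: 100001111011011 → 100001011011011
Extract data bits at positions {3,5,6,7,9,10,11,12,13,14,15}: 00101011011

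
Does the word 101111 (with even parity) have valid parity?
Sum of all bits: 1+0+1+1+1+1 = 5; 5 mod 2 = 1. Result is 1 → parity error detected.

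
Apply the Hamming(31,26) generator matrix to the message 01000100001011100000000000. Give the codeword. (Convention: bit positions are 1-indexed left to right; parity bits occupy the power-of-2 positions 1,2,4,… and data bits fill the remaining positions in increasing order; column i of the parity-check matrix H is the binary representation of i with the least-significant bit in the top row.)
Codeword c = d · G (mod 2), d = 01000100001011100000000000:
  c[0] = d·G[:,0] = (01000100001011100000000000)·(11011010101101010101010101) mod 2 = 0+1+0+0+0+0+0+0+0+0+1+0+0+1+0+0+0+0+0+0+0+0+0+0+0+0 mod 2 = 1
  c[1] = d·G[:,1] = (01000100001011100000000000)·(10110110011011001100110011) mod 2 = 0+0+0+0+0+1+0+0+0+0+1+0+1+1+0+0+0+0+0+0+0+0+0+0+0+0 mod 2 = 0
  c[2] = d·G[:,2] = (01000100001011100000000000)·(10000000000000000000000000) mod 2 = 0+0+0+0+0+0+0+0+0+0+0+0+0+0+0+0+0+0+0+0+0+0+0+0+0+0 mod 2 = 0
  c[3] = d·G[:,3] = (01000100001011100000000000)·(01110001111000111100001111) mod 2 = 0+1+0+0+0+0+0+0+0+0+1+0+0+0+1+0+0+0+0+0+0+0+0+0+0+0 mod 2 = 1
  c[4] = d·G[:,4] = (01000100001011100000000000)·(01000000000000000000000000) mod 2 = 0+1+0+0+0+0+0+0+0+0+0+0+0+0+0+0+0+0+0+0+0+0+0+0+0+0 mod 2 = 1
  c[5] = d·G[:,5] = (01000100001011100000000000)·(00100000000000000000000000) mod 2 = 0+0+0+0+0+0+0+0+0+0+0+0+0+0+0+0+0+0+0+0+0+0+0+0+0+0 mod 2 = 0
  c[6] = d·G[:,6] = (01000100001011100000000000)·(00010000000000000000000000) mod 2 = 0+0+0+0+0+0+0+0+0+0+0+0+0+0+0+0+0+0+0+0+0+0+0+0+0+0 mod 2 = 0
  c[7] = d·G[:,7] = (01000100001011100000000000)·(00001111111000000011111111) mod 2 = 0+0+0+0+0+1+0+0+0+0+1+0+0+0+0+0+0+0+0+0+0+0+0+0+0+0 mod 2 = 0
  c[8] = d·G[:,8] = (01000100001011100000000000)·(00001000000000000000000000) mod 2 = 0+0+0+0+0+0+0+0+0+0+0+0+0+0+0+0+0+0+0+0+0+0+0+0+0+0 mod 2 = 0
  c[9] = d·G[:,9] = (01000100001011100000000000)·(00000100000000000000000000) mod 2 = 0+0+0+0+0+1+0+0+0+0+0+0+0+0+0+0+0+0+0+0+0+0+0+0+0+0 mod 2 = 1
  c[10] = d·G[:,10] = (01000100001011100000000000)·(00000010000000000000000000) mod 2 = 0+0+0+0+0+0+0+0+0+0+0+0+0+0+0+0+0+0+0+0+0+0+0+0+0+0 mod 2 = 0
  c[11] = d·G[:,11] = (01000100001011100000000000)·(00000001000000000000000000) mod 2 = 0+0+0+0+0+0+0+0+0+0+0+0+0+0+0+0+0+0+0+0+0+0+0+0+0+0 mod 2 = 0
  c[12] = d·G[:,12] = (01000100001011100000000000)·(00000000100000000000000000) mod 2 = 0+0+0+0+0+0+0+0+0+0+0+0+0+0+0+0+0+0+0+0+0+0+0+0+0+0 mod 2 = 0
  c[13] = d·G[:,13] = (01000100001011100000000000)·(00000000010000000000000000) mod 2 = 0+0+0+0+0+0+0+0+0+0+0+0+0+0+0+0+0+0+0+0+0+0+0+0+0+0 mod 2 = 0
  c[14] = d·G[:,14] = (01000100001011100000000000)·(00000000001000000000000000) mod 2 = 0+0+0+0+0+0+0+0+0+0+1+0+0+0+0+0+0+0+0+0+0+0+0+0+0+0 mod 2 = 1
  c[15] = d·G[:,15] = (01000100001011100000000000)·(00000000000111111111111111) mod 2 = 0+0+0+0+0+0+0+0+0+0+0+0+1+1+1+0+0+0+0+0+0+0+0+0+0+0 mod 2 = 1
  c[16] = d·G[:,16] = (01000100001011100000000000)·(00000000000100000000000000) mod 2 = 0+0+0+0+0+0+0+0+0+0+0+0+0+0+0+0+0+0+0+0+0+0+0+0+0+0 mod 2 = 0
  c[17] = d·G[:,17] = (01000100001011100000000000)·(00000000000010000000000000) mod 2 = 0+0+0+0+0+0+0+0+0+0+0+0+1+0+0+0+0+0+0+0+0+0+0+0+0+0 mod 2 = 1
  c[18] = d·G[:,18] = (01000100001011100000000000)·(00000000000001000000000000) mod 2 = 0+0+0+0+0+0+0+0+0+0+0+0+0+1+0+0+0+0+0+0+0+0+0+0+0+0 mod 2 = 1
  c[19] = d·G[:,19] = (01000100001011100000000000)·(00000000000000100000000000) mod 2 = 0+0+0+0+0+0+0+0+0+0+0+0+0+0+1+0+0+0+0+0+0+0+0+0+0+0 mod 2 = 1
  c[20] = d·G[:,20] = (01000100001011100000000000)·(00000000000000010000000000) mod 2 = 0+0+0+0+0+0+0+0+0+0+0+0+0+0+0+0+0+0+0+0+0+0+0+0+0+0 mod 2 = 0
  c[21] = d·G[:,21] = (01000100001011100000000000)·(00000000000000001000000000) mod 2 = 0+0+0+0+0+0+0+0+0+0+0+0+0+0+0+0+0+0+0+0+0+0+0+0+0+0 mod 2 = 0
  c[22] = d·G[:,22] = (01000100001011100000000000)·(00000000000000000100000000) mod 2 = 0+0+0+0+0+0+0+0+0+0+0+0+0+0+0+0+0+0+0+0+0+0+0+0+0+0 mod 2 = 0
  c[23] = d·G[:,23] = (01000100001011100000000000)·(00000000000000000010000000) mod 2 = 0+0+0+0+0+0+0+0+0+0+0+0+0+0+0+0+0+0+0+0+0+0+0+0+0+0 mod 2 = 0
  c[24] = d·G[:,24] = (01000100001011100000000000)·(00000000000000000001000000) mod 2 = 0+0+0+0+0+0+0+0+0+0+0+0+0+0+0+0+0+0+0+0+0+0+0+0+0+0 mod 2 = 0
  c[25] = d·G[:,25] = (01000100001011100000000000)·(00000000000000000000100000) mod 2 = 0+0+0+0+0+0+0+0+0+0+0+0+0+0+0+0+0+0+0+0+0+0+0+0+0+0 mod 2 = 0
  c[26] = d·G[:,26] = (01000100001011100000000000)·(00000000000000000000010000) mod 2 = 0+0+0+0+0+0+0+0+0+0+0+0+0+0+0+0+0+0+0+0+0+0+0+0+0+0 mod 2 = 0
  c[27] = d·G[:,27] = (01000100001011100000000000)·(00000000000000000000001000) mod 2 = 0+0+0+0+0+0+0+0+0+0+0+0+0+0+0+0+0+0+0+0+0+0+0+0+0+0 mod 2 = 0
  c[28] = d·G[:,28] = (01000100001011100000000000)·(00000000000000000000000100) mod 2 = 0+0+0+0+0+0+0+0+0+0+0+0+0+0+0+0+0+0+0+0+0+0+0+0+0+0 mod 2 = 0
  c[29] = d·G[:,29] = (01000100001011100000000000)·(00000000000000000000000010) mod 2 = 0+0+0+0+0+0+0+0+0+0+0+0+0+0+0+0+0+0+0+0+0+0+0+0+0+0 mod 2 = 0
  c[30] = d·G[:,30] = (01000100001011100000000000)·(00000000000000000000000001) mod 2 = 0+0+0+0+0+0+0+0+0+0+0+0+0+0+0+0+0+0+0+0+0+0+0+0+0+0 mod 2 = 0
Codeword = 1001100001000011011100000000000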